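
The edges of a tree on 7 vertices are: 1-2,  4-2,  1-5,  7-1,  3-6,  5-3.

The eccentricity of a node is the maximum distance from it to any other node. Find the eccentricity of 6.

5

Distances from 6 peak at 5, attained at 4.
6–3–5–1–2–4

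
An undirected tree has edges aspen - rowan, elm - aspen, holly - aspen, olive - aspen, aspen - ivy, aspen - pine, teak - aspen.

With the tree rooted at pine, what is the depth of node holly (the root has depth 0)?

Climbing from holly to the root: holly → aspen → pine. That's 2 steps.

2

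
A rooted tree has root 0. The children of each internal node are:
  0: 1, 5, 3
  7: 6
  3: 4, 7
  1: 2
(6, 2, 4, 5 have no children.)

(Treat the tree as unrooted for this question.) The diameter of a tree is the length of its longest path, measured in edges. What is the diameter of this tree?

5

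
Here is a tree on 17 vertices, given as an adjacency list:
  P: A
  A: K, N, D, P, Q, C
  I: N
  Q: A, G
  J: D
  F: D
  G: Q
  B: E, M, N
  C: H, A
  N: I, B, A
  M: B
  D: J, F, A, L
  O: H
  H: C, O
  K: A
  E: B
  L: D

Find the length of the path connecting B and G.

4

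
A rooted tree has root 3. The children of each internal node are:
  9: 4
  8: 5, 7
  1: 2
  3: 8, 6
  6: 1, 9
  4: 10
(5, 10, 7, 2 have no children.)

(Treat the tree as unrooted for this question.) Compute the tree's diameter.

A longest path is 10-4-9-6-3-8-7, with 6 edges.

6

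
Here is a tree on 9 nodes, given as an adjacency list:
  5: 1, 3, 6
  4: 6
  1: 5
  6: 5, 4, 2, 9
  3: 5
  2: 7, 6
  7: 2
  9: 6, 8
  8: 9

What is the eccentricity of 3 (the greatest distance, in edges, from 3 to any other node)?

4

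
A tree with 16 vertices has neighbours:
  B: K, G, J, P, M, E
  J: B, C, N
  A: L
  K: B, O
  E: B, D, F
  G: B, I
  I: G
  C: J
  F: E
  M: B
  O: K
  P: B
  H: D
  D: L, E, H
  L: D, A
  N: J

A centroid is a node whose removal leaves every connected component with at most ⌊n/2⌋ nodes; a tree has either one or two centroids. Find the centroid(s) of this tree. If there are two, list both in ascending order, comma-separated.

B

Delete B: the remaining components have sizes 6, 3, 2, 2, 1, 1. Max 6 ≤ 8, so B is a centroid.
No neighbour of B does as well, so B is the unique centroid.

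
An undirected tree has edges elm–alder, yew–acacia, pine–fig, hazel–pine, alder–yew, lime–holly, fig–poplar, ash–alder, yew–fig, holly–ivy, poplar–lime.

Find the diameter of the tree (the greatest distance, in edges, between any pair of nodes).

7

BFS from ivy reaches ash last, at distance 7; BFS from ash confirms no node is farther.
Path: ivy-holly-lime-poplar-fig-yew-alder-ash.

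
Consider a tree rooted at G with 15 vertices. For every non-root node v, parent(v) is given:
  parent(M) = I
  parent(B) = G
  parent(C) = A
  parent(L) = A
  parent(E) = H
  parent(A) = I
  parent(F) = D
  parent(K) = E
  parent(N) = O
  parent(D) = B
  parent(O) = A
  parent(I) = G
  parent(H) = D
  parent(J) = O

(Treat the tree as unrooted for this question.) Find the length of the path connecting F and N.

7

F–D–B–G–I–A–O–N: 7 edges.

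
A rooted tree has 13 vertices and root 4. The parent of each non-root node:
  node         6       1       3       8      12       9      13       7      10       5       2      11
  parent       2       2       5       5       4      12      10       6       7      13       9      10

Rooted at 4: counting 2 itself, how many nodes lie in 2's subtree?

2's subtree: {2, 6, 1, 7, 10, 11, 13, 5, 8, 3}, size 10.

10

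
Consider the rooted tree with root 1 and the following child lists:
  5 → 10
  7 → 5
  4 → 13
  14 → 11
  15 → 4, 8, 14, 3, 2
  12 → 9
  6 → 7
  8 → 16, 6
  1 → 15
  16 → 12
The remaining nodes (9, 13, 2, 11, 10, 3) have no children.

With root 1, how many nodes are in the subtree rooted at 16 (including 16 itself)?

3

Descendants of 16 (including itself): 16, 12, 9. That's 3.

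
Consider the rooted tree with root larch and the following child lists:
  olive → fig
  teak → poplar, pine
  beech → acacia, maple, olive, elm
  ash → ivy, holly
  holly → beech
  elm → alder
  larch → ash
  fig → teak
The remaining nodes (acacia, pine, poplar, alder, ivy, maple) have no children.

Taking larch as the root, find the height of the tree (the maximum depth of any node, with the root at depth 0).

7

poplar sits deepest: larch–ash–holly–beech–olive–fig–teak–poplar — 7 edges from the root.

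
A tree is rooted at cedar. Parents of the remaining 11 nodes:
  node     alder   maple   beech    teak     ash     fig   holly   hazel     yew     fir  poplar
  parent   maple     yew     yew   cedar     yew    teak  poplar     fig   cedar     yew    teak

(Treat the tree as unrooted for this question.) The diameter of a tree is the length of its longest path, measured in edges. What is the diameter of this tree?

6

BFS from alder reaches holly last, at distance 6; BFS from holly confirms no node is farther.
Path: alder – maple – yew – cedar – teak – poplar – holly.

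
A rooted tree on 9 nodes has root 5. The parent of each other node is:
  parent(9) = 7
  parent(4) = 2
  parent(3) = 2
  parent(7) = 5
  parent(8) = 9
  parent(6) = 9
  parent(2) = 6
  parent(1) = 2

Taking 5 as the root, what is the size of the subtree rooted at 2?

The subtree rooted at 2 contains: 2, 4, 3, 1 — 4 nodes.

4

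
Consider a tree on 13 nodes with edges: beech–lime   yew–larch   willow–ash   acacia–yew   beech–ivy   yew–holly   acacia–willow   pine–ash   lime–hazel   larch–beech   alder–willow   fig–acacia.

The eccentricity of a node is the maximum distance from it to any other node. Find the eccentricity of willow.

Distances from willow peak at 6, attained at hazel.
willow–acacia–yew–larch–beech–lime–hazel

6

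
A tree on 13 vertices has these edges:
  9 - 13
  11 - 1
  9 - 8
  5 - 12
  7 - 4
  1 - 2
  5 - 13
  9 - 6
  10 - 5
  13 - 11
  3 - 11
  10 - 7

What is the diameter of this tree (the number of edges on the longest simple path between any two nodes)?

7

A longest path is 2 - 1 - 11 - 13 - 5 - 10 - 7 - 4, with 7 edges.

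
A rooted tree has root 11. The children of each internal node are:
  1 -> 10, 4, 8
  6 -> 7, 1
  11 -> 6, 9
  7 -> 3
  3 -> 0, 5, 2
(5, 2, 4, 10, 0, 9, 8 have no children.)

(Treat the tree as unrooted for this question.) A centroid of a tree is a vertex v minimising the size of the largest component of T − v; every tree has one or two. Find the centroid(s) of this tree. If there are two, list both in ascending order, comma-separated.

If 6 is removed the pieces have sizes 5, 4, 2, all ≤ ⌊12/2⌋ = 6.
No neighbour of 6 does as well, so 6 is the unique centroid.

6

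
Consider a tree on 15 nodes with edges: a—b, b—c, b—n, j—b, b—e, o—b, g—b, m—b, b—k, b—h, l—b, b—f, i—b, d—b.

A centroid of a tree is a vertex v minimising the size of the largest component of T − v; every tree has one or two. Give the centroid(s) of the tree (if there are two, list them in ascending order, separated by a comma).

b

Removing b splits the tree into components of sizes 1, 1, 1, 1, 1, 1, 1, 1, 1, 1, 1, 1, 1, 1; the largest is 1 ≤ ⌊15/2⌋ = 7.
No neighbour of b does as well, so b is the unique centroid.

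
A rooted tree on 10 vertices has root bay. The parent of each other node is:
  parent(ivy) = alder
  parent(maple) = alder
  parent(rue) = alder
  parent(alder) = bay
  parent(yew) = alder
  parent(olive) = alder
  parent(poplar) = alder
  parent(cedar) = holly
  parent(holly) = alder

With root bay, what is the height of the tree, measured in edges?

3

A deepest node is cedar, reached by bay-alder-holly-cedar.
That path has 3 edges, so the height is 3.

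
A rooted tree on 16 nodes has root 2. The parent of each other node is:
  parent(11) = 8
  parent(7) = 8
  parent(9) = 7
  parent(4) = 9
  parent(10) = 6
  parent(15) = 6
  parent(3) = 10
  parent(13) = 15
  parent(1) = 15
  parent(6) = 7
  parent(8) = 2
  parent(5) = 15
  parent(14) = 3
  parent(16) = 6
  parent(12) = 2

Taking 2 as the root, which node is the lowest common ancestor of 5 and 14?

Ancestors of 5 (toward the root): 5, 15, 6, 7, 8, 2.
Ancestors of 14: 14, 3, 10, 6, 7, 8, 2.
The deepest node appearing in both lists is 6.

6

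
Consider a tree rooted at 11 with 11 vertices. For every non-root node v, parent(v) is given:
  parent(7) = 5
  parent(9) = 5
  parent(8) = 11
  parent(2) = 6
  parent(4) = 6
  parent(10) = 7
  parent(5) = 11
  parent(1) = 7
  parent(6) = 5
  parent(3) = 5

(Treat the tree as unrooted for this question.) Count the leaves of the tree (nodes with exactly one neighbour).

The leaves are 1, 2, 3, 4, 8, 9, 10.
That is 7 leaves.

7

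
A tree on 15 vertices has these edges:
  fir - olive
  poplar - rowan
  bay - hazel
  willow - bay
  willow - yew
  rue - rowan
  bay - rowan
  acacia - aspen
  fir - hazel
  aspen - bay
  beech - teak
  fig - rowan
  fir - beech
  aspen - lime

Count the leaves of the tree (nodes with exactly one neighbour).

8

Exactly 8 nodes have a single neighbour: acacia, fig, lime, olive, poplar, rue, teak, yew.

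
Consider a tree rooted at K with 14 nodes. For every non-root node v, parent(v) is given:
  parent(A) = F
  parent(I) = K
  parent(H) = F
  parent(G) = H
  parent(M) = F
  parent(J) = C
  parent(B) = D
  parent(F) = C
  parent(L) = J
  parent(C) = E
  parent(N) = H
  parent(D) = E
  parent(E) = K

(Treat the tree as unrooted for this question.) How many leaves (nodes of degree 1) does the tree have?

7

Exactly 7 nodes have a single neighbour: A, B, G, I, L, M, N.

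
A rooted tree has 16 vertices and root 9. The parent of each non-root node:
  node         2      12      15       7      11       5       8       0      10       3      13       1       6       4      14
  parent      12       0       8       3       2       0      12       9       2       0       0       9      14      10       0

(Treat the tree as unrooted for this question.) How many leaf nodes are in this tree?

The leaves are 1, 4, 5, 6, 7, 11, 13, 15.
That is 8 leaves.

8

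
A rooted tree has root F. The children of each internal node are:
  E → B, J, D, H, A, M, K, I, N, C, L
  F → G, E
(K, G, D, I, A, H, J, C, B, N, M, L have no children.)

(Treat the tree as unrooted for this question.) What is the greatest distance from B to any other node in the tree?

3

A farthest node from B is G.
The path B – E – F – G has 3 edges.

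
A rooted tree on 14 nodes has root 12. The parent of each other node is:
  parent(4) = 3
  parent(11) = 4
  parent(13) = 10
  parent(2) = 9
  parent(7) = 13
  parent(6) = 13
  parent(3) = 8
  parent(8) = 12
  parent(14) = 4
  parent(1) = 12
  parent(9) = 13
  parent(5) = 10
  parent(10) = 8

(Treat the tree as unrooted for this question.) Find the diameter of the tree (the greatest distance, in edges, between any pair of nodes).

7

A longest path is 11 – 4 – 3 – 8 – 10 – 13 – 9 – 2, with 7 edges.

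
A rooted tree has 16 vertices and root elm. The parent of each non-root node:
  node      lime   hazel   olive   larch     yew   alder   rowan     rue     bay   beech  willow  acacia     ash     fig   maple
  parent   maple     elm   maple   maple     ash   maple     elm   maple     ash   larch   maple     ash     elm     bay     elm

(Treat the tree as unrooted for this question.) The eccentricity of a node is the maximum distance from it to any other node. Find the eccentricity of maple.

4

Distances from maple peak at 4, attained at fig.
maple-elm-ash-bay-fig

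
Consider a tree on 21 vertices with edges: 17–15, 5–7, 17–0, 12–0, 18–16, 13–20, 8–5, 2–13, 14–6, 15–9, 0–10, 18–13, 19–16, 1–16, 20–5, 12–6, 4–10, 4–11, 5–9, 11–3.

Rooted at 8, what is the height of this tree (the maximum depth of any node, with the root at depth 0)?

9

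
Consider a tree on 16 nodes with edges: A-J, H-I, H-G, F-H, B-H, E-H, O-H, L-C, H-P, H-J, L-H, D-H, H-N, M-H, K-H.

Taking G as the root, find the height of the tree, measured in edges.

3

A deepest node is A, reached by G – H – J – A.
That path has 3 edges, so the height is 3.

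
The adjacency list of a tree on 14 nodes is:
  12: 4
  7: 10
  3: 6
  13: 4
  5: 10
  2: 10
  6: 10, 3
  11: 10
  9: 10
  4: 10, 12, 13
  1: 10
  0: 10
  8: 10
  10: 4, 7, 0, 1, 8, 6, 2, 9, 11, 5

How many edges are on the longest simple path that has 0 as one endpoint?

Distances from 0 peak at 3, attained at 3 (13, 12 also at distance 3).
0 – 10 – 6 – 3

3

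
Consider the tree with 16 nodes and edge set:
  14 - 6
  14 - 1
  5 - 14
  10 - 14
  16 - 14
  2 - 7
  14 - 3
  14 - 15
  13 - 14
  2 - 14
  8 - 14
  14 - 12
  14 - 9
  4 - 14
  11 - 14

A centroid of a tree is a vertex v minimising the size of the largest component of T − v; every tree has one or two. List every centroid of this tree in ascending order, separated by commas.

Delete 14: the remaining components have sizes 2, 1, 1, 1, 1, 1, 1, 1, 1, 1, 1, 1, 1, 1. Max 2 ≤ 8, so 14 is a centroid.
Every other node leaves some component of size > 8, so the centroid is unique.

14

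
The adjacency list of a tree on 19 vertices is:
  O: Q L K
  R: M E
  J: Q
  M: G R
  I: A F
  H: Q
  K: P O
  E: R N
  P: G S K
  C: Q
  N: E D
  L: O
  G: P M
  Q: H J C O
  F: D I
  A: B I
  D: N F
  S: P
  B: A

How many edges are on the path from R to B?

R – E – N – D – F – I – A – B: 7 edges.

7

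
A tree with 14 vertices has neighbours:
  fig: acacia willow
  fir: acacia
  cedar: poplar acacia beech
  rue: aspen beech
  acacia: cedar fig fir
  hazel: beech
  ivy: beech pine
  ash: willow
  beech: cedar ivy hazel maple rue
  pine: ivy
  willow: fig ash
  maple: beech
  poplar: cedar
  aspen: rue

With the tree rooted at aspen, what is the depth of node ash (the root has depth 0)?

Path from aspen to ash: aspen–rue–beech–cedar–acacia–fig–willow–ash, which has 7 edges.

7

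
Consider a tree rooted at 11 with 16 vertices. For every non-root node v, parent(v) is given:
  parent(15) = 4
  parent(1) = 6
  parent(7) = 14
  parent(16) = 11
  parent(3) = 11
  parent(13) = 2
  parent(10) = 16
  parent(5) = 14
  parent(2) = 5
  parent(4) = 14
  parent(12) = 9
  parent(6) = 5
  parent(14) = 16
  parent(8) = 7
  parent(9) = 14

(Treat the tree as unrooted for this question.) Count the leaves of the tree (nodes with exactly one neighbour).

The leaves are 1, 3, 8, 10, 12, 13, 15.
That is 7 leaves.

7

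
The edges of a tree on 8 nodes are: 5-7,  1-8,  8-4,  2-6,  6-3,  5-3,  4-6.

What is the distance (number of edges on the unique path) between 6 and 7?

6 – 3 – 5 – 7: 3 edges.

3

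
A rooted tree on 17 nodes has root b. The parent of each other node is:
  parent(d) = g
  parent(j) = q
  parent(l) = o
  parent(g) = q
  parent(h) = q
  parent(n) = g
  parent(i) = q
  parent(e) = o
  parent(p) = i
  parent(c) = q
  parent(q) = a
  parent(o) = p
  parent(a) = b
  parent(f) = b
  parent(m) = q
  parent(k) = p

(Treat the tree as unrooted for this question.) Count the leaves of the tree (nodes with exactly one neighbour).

The leaves are c, d, e, f, h, j, k, l, m, n.
That is 10 leaves.

10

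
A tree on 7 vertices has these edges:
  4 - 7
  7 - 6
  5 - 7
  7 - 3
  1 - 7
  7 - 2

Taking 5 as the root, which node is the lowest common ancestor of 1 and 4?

7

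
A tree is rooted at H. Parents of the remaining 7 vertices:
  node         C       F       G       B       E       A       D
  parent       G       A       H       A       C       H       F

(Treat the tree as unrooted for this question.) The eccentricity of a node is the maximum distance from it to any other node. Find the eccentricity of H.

3

The node farthest from H is E (D also at distance 3), via H–G–C–E — 3 edges.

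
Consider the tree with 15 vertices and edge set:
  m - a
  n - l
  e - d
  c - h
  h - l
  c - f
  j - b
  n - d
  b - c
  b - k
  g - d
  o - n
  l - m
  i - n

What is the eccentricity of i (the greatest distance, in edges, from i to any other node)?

6

The node farthest from i is k (j also at distance 6), via i-n-l-h-c-b-k — 6 edges.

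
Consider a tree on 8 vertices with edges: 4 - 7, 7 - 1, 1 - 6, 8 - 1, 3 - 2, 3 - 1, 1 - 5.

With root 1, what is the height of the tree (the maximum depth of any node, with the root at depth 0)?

2

2 sits deepest: 1–3–2 — 2 edges from the root.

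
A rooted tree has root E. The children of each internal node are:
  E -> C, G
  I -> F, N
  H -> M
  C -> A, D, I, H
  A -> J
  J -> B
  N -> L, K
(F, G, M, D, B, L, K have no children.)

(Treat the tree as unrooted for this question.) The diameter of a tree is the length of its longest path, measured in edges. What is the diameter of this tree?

6

BFS from B reaches L last, at distance 6; BFS from L confirms no node is farther.
Path: B–J–A–C–I–N–L.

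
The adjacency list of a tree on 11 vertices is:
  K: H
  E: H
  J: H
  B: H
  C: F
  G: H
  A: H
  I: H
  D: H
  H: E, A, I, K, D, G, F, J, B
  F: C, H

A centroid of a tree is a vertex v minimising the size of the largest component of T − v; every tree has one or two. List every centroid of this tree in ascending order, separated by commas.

H

Removing H splits the tree into components of sizes 2, 1, 1, 1, 1, 1, 1, 1, 1; the largest is 2 ≤ ⌊11/2⌋ = 5.
Every other node leaves some component of size > 5, so the centroid is unique.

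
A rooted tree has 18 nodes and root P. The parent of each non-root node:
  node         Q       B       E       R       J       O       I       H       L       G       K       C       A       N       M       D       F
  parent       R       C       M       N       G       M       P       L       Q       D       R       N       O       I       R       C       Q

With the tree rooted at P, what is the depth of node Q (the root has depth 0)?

4

P → I → N → R → Q — 4 edges.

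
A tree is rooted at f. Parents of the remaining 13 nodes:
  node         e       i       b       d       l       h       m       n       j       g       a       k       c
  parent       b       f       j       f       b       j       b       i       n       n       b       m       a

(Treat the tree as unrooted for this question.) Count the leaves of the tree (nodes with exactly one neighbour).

7

Degree-1 nodes: c, d, e, g, h, k, l — 7 of them.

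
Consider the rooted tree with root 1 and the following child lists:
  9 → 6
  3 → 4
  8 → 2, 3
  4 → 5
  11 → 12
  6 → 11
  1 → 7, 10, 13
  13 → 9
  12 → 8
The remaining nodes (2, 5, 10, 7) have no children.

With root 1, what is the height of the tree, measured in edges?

9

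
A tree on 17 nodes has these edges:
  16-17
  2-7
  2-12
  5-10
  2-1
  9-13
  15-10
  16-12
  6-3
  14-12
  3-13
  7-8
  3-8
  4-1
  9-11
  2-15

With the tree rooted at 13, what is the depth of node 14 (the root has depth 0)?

6

13–3–8–7–2–12–14 — 6 edges.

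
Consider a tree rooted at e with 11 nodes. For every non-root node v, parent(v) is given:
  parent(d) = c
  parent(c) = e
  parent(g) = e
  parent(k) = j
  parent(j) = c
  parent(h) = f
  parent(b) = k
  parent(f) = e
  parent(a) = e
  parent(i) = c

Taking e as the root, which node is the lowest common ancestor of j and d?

c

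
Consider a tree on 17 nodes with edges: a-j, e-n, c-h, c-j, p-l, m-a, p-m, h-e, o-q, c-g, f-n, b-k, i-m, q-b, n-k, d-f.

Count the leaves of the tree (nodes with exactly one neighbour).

5

The leaves are d, g, i, l, o.
That is 5 leaves.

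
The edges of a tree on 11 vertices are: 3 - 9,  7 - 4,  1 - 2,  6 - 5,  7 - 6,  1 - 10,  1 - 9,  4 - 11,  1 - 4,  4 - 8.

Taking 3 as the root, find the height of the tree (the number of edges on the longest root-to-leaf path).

6

The longest root-to-leaf path is 3 – 9 – 1 – 4 – 7 – 6 – 5 (6 edges).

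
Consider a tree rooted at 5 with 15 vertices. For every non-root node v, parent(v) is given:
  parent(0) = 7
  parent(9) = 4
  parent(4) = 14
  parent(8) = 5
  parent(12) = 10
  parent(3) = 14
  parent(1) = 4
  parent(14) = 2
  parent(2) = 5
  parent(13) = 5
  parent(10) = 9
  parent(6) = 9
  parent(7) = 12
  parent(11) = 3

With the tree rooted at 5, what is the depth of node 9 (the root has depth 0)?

5 → 2 → 14 → 4 → 9 — 4 edges.

4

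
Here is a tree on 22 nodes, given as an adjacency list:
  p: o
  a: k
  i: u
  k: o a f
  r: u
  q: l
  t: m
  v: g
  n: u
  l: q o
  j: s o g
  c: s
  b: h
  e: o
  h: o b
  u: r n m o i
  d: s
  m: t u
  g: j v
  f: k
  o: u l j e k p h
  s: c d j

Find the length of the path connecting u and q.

3

The path is u - o - l - q, which has 3 edges.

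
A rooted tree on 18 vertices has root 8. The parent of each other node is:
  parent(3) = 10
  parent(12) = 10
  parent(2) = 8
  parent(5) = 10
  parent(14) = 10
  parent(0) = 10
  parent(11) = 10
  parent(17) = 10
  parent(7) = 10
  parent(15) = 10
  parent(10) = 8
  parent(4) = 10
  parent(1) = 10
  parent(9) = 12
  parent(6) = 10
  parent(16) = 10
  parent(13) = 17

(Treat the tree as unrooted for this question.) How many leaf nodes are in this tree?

The leaves are 0, 1, 2, 3, 4, 5, 6, 7, 9, 11, 13, 14, 15, 16.
That is 14 leaves.

14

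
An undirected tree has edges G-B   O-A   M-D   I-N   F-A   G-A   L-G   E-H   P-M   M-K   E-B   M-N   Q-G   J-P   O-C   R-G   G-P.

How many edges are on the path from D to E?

5

D – M – P – G – B – E: 5 edges.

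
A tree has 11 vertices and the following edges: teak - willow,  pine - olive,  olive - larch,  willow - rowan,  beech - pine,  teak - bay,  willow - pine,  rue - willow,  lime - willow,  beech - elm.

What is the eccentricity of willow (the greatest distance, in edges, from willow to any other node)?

3

A farthest node from willow is larch (elm also at distance 3).
The path willow – pine – olive – larch has 3 edges.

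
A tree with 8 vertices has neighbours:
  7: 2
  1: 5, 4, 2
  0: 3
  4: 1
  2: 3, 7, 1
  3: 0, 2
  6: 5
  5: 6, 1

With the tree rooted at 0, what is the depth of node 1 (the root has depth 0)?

3

Climbing from 1 to the root: 1 – 2 – 3 – 0. That's 3 steps.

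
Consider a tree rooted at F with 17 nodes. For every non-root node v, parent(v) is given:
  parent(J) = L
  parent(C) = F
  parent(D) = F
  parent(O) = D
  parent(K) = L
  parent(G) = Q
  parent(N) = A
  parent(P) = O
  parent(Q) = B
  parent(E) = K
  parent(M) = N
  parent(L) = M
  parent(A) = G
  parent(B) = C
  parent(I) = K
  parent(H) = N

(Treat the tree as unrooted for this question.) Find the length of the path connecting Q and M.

4

The path is Q – G – A – N – M, which has 4 edges.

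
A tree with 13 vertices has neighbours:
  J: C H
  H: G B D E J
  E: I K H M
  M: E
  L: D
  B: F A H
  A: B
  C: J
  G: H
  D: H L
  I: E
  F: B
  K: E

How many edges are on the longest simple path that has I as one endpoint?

4

The node farthest from I is F (C, A, L also at distance 4), via I–E–H–B–F — 4 edges.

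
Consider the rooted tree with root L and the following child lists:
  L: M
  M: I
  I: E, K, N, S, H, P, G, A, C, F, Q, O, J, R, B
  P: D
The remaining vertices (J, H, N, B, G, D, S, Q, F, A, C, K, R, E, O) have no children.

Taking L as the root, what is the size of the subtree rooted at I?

I's subtree: {I, J, C, H, P, K, N, Q, O, S, A, E, R, G, F, B, D}, size 17.

17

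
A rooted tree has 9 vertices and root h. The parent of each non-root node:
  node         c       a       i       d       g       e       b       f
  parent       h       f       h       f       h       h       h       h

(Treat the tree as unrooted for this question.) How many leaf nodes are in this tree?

The leaves are a, b, c, d, e, g, i.
That is 7 leaves.

7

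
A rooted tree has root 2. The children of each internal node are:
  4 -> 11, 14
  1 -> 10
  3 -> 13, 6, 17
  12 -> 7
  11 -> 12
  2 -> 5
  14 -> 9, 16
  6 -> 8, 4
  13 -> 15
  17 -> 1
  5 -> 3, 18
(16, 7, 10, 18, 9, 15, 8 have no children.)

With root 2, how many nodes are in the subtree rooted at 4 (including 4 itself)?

7

The subtree rooted at 4 contains: 4, 11, 14, 12, 9, 16, 7 — 7 nodes.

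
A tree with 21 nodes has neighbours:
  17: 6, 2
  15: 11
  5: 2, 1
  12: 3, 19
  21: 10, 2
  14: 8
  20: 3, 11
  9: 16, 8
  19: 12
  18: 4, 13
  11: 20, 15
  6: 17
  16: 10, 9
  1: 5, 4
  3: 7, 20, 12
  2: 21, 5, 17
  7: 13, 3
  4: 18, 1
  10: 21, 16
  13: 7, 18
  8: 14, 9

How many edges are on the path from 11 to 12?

3

Walking from 11: 11–20–3–12. Length 3.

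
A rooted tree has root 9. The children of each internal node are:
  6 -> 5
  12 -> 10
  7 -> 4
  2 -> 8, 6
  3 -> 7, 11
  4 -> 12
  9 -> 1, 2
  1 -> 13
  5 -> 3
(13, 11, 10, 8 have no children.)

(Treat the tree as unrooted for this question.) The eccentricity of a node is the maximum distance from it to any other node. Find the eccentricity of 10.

A farthest node from 10 is 13.
The path 10 – 12 – 4 – 7 – 3 – 5 – 6 – 2 – 9 – 1 – 13 has 10 edges.

10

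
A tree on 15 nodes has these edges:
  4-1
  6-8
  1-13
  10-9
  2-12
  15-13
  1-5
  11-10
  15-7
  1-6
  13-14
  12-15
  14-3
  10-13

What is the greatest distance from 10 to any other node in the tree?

4

Distances from 10 peak at 4, attained at 8 (2 also at distance 4).
10–13–1–6–8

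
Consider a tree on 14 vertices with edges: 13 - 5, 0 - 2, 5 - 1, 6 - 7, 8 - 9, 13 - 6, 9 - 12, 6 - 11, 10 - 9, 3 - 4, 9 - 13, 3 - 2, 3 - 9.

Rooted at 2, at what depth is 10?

Climbing from 10 to the root: 10 – 9 – 3 – 2. That's 3 steps.

3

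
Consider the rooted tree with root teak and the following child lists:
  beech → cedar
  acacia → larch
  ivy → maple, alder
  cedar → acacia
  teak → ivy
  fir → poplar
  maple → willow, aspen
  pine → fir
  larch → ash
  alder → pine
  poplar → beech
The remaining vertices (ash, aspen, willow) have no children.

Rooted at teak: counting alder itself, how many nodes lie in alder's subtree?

9

alder's subtree: {alder, pine, fir, poplar, beech, cedar, acacia, larch, ash}, size 9.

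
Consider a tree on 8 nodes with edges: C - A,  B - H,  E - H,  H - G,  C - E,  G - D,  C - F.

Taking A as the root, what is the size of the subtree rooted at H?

The subtree rooted at H contains: H, G, B, D — 4 nodes.

4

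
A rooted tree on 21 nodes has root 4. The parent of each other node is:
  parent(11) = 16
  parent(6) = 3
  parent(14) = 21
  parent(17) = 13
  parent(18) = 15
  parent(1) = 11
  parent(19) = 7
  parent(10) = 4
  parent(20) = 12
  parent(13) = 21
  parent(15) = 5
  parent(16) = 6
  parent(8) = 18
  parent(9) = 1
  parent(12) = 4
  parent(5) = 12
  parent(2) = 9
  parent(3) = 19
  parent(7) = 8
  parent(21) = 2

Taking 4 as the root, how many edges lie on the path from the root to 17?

17

Climbing from 17 to the root: 17 → 13 → 21 → 2 → 9 → 1 → 11 → 16 → 6 → 3 → 19 → 7 → 8 → 18 → 15 → 5 → 12 → 4. That's 17 steps.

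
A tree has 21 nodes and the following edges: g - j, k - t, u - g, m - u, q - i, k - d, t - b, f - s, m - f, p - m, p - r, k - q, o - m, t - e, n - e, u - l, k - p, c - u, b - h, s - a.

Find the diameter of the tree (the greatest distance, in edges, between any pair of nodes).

A longest path is j - g - u - m - p - k - t - e - n, with 8 edges.

8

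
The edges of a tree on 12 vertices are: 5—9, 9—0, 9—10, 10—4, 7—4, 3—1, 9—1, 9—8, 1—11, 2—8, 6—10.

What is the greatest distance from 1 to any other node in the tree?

Distances from 1 peak at 4, attained at 7.
1-9-10-4-7

4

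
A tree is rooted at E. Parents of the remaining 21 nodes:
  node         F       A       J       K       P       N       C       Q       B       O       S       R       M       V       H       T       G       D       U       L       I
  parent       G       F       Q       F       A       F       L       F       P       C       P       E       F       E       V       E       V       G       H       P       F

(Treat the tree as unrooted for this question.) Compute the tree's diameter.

Starting from U, a farthest node is O at distance 9.
One longest path: U – H – V – G – F – A – P – L – C – O.
So the diameter is 9.

9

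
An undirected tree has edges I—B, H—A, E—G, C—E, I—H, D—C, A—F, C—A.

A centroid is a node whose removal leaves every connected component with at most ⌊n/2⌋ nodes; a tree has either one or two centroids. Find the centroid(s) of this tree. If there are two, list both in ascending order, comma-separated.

If A is removed the pieces have sizes 4, 3, 1, all ≤ ⌊9/2⌋ = 4.
Every other node leaves some component of size > 4, so the centroid is unique.

A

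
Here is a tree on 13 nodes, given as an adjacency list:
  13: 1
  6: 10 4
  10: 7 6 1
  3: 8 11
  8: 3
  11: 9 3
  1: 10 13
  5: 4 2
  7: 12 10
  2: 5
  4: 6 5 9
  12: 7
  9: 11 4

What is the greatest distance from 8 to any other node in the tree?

8

Distances from 8 peak at 8, attained at 13 (12 also at distance 8).
8 – 3 – 11 – 9 – 4 – 6 – 10 – 1 – 13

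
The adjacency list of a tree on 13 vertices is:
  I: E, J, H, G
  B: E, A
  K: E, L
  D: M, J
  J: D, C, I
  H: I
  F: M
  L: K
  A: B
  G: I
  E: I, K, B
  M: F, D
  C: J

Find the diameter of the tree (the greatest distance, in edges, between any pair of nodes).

7

BFS from F reaches L last, at distance 7; BFS from L confirms no node is farther.
Path: F-M-D-J-I-E-K-L.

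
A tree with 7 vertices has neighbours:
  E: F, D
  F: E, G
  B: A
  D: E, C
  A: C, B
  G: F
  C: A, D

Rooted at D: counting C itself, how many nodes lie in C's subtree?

3

Descendants of C (including itself): C, A, B. That's 3.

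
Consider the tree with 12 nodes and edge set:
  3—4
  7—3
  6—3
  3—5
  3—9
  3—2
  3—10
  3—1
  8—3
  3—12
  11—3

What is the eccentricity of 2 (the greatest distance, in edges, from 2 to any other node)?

Distances from 2 peak at 2, attained at 7 (12, 10, 1, 8, 11, 9, 5, 6, 4 also at distance 2).
2 – 3 – 7

2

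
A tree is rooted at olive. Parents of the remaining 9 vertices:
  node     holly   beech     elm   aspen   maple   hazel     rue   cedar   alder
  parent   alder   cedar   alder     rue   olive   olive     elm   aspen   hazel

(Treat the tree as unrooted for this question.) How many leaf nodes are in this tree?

The leaves are beech, holly, maple.
That is 3 leaves.

3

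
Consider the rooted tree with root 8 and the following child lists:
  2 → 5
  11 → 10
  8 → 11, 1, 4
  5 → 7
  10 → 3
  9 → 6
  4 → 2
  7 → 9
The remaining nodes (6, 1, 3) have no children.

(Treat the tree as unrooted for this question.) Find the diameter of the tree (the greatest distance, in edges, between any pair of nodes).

9

Starting from 3, a farthest node is 6 at distance 9.
One longest path: 3 - 10 - 11 - 8 - 4 - 2 - 5 - 7 - 9 - 6.
So the diameter is 9.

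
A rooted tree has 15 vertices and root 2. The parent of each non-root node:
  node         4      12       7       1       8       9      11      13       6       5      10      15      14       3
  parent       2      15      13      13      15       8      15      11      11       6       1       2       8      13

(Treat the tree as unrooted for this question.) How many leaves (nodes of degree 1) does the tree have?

8

Exactly 8 nodes have a single neighbour: 3, 4, 5, 7, 9, 10, 12, 14.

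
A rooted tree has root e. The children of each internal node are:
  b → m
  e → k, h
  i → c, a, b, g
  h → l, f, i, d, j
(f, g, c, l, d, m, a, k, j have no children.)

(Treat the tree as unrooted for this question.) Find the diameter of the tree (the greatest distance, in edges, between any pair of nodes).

A longest path is m–b–i–h–e–k, with 5 edges.

5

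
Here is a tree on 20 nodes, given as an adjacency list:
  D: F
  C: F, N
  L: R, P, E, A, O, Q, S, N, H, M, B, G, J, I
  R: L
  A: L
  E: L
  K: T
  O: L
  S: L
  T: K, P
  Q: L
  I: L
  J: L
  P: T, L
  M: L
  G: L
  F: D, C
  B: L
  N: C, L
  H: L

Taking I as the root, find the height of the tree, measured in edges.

D sits deepest: I → L → N → C → F → D — 5 edges from the root.

5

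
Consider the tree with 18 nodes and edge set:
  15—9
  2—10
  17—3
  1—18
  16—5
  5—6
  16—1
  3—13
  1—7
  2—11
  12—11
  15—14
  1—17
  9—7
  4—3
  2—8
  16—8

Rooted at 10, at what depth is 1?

4

Path from 10 to 1: 10 → 2 → 8 → 16 → 1, which has 4 edges.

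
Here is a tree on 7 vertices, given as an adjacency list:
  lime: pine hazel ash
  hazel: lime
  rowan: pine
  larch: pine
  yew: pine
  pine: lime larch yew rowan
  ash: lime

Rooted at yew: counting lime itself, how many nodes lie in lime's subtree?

3

Descendants of lime (including itself): lime, hazel, ash. That's 3.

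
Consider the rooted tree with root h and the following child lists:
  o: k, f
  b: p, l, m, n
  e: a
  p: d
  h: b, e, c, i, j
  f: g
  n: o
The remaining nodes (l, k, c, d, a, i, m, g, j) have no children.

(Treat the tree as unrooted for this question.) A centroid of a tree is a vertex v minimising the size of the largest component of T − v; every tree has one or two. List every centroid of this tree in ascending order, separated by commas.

b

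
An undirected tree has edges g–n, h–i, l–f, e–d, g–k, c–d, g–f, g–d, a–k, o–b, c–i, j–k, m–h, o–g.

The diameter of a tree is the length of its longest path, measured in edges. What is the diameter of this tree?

Starting from m, a farthest node is b at distance 7.
One longest path: m – h – i – c – d – g – o – b.
So the diameter is 7.

7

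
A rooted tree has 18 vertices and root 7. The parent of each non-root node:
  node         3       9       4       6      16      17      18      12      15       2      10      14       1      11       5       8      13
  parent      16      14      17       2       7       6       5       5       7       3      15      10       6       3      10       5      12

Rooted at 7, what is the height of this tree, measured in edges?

4 sits deepest: 7 – 16 – 3 – 2 – 6 – 17 – 4 — 6 edges from the root.

6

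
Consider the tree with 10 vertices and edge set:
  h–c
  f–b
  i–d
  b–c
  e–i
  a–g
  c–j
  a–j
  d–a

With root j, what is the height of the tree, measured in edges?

e sits deepest: j → a → d → i → e — 4 edges from the root.

4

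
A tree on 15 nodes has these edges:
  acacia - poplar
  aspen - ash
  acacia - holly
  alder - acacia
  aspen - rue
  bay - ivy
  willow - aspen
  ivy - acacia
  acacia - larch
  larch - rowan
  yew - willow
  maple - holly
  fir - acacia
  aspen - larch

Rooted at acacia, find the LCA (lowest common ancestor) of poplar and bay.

acacia

Ancestors of poplar (toward the root): poplar, acacia.
Ancestors of bay: bay, ivy, acacia.
The deepest node appearing in both lists is acacia.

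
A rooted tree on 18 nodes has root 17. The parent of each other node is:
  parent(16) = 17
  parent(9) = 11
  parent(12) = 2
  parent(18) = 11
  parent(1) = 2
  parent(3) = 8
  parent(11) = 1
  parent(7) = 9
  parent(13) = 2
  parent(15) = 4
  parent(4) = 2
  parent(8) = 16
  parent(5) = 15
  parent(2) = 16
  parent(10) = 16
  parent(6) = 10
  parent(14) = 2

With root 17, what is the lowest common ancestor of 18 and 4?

Ancestors of 18 (toward the root): 18, 11, 1, 2, 16, 17.
Ancestors of 4: 4, 2, 16, 17.
The deepest node appearing in both lists is 2.

2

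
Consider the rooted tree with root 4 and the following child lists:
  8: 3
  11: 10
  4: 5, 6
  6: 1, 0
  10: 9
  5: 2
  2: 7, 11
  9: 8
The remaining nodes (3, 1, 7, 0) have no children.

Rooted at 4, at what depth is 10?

4

Path from 4 to 10: 4–5–2–11–10, which has 4 edges.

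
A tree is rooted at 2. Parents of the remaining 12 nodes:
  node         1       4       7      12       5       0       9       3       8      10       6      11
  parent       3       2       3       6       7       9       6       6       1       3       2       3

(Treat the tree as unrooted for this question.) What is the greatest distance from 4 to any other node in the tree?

5

Distances from 4 peak at 5, attained at 5 (8 also at distance 5).
4–2–6–3–7–5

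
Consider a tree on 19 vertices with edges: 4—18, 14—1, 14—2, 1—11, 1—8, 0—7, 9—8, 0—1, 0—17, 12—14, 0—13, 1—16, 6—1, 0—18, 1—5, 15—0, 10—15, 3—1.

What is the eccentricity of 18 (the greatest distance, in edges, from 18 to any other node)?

A farthest node from 18 is 9 (12, 2 also at distance 4).
The path 18 – 0 – 1 – 8 – 9 has 4 edges.

4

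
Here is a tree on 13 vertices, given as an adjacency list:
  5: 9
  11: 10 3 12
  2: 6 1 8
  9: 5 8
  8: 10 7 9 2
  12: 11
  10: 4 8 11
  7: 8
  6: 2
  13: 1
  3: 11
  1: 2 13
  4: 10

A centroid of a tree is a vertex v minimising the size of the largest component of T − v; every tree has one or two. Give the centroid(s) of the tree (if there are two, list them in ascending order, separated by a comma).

8

Delete 8: the remaining components have sizes 5, 4, 2, 1. Max 5 ≤ 6, so 8 is a centroid.
Every other node leaves some component of size > 6, so the centroid is unique.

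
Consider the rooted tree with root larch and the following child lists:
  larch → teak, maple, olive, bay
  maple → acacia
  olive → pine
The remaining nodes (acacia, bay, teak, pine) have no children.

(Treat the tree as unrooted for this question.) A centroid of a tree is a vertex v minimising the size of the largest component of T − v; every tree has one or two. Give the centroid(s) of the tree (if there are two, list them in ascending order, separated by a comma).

If larch is removed the pieces have sizes 2, 2, 1, 1, all ≤ ⌊7/2⌋ = 3.
Every other node leaves some component of size > 3, so the centroid is unique.

larch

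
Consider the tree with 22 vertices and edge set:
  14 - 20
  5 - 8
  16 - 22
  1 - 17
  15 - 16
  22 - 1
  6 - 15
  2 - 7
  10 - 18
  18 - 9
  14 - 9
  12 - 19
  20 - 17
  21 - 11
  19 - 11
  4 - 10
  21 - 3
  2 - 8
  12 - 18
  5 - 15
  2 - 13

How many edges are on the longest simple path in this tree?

17

A longest path is 13 - 2 - 8 - 5 - 15 - 16 - 22 - 1 - 17 - 20 - 14 - 9 - 18 - 12 - 19 - 11 - 21 - 3, with 17 edges.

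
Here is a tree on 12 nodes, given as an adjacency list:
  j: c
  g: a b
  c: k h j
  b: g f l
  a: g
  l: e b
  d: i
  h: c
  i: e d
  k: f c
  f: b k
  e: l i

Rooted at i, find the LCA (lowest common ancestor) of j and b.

b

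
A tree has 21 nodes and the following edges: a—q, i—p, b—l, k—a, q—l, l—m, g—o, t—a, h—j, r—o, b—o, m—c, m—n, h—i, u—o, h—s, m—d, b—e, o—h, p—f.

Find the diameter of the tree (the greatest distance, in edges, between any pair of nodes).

9

Starting from f, a farthest node is k at distance 9.
One longest path: f–p–i–h–o–b–l–q–a–k.
So the diameter is 9.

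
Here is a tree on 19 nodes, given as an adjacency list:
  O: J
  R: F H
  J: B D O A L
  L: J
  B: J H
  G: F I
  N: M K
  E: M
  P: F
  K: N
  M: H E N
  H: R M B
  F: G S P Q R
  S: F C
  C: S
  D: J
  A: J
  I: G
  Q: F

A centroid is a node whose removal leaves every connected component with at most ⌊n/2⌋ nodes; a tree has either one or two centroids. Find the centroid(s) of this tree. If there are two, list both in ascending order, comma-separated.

Removing H splits the tree into components of sizes 8, 6, 4; the largest is 8 ≤ ⌊19/2⌋ = 9.
No neighbour of H does as well, so H is the unique centroid.

H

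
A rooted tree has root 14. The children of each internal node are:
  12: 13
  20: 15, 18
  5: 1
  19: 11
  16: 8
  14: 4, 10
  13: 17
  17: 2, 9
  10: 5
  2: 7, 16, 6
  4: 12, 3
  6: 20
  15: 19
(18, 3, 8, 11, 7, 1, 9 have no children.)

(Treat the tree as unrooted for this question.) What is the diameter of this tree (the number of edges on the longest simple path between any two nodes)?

13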